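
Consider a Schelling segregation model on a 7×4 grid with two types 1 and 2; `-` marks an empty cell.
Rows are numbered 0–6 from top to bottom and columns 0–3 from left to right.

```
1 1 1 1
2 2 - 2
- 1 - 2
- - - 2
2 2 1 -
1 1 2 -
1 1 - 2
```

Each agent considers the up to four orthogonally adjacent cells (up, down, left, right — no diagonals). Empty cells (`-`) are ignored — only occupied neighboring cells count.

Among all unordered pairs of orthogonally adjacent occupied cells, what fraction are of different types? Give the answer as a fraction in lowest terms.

9/20

Scan each occupied cell's neighbors to the right and below so each pair is counted once.
Row 0: 1(0,0)–1(0,1)= 1(0,0)–2(1,0)≠ 1(0,1)–1(0,2)= 1(0,1)–2(1,1)≠ 1(0,2)–1(0,3)= 1(0,3)–2(1,3)≠  → 3/6 unlike.
Row 1: 2(1,0)–2(1,1)= 2(1,1)–1(2,1)≠ 2(1,3)–2(2,3)=  → 1/3 unlike.
Row 2: 2(2,3)–2(3,3)=  → 0/1 unlike.
Row 4: 2(4,0)–2(4,1)= 2(4,0)–1(5,0)≠ 2(4,1)–1(4,2)≠ 2(4,1)–1(5,1)≠ 1(4,2)–2(5,2)≠  → 4/5 unlike.
Row 5: 1(5,0)–1(5,1)= 1(5,0)–1(6,0)= 1(5,1)–2(5,2)≠ 1(5,1)–1(6,1)=  → 1/4 unlike.
Row 6: 1(6,0)–1(6,1)=  → 0/1 unlike.
Total adjacent occupied pairs: 20; unlike-type pairs: 9.
9/20 is already in lowest terms.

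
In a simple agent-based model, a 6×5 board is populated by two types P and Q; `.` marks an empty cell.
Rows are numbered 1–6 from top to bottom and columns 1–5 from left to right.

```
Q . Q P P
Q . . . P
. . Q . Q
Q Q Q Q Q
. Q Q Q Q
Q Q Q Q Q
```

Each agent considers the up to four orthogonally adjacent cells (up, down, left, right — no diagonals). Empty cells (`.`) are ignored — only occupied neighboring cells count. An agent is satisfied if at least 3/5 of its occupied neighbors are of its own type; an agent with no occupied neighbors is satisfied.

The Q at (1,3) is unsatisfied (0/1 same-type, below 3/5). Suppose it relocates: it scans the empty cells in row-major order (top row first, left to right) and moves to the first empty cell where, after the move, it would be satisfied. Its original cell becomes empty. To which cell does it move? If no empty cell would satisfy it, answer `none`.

Vacating (1,3). Empty cells in order:
  (1,2): 1/1 same-type → satisfied — stop here.

(1,2)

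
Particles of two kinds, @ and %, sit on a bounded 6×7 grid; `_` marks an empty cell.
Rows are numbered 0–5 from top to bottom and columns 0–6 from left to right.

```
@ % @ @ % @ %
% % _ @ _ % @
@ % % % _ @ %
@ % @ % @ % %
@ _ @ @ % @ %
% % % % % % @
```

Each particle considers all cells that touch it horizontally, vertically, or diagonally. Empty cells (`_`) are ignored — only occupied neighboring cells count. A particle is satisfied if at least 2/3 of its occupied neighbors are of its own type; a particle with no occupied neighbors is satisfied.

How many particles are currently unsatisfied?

36

Row 0: (0,0)@ 0/3 unhappy · (0,1)% 2/4 unhappy · (0,2)@ 2/4 unhappy · (0,3)@ 2/3 ok · (0,4)% 1/4 unhappy · (0,5)@ 1/4 unhappy · (0,6)% 1/3 unhappy
Row 1: (1,0)% 3/5 unhappy · (1,1)% 4/7 unhappy · (1,3)@ 2/5 unhappy · (1,5)% 3/6 unhappy · (1,6)@ 2/5 unhappy
Row 2: (2,0)@ 1/5 unhappy · (2,1)% 4/7 unhappy · (2,2)% 5/7 ok · (2,3)% 2/5 unhappy · (2,5)@ 2/6 unhappy · (2,6)% 3/5 unhappy
Row 3: (3,0)@ 2/4 unhappy · (3,1)% 2/7 unhappy · (3,2)@ 2/7 unhappy · (3,3)% 3/7 unhappy · (3,4)@ 3/7 unhappy · (3,5)% 4/7 unhappy · (3,6)% 3/5 unhappy
Row 4: (4,0)@ 1/4 unhappy · (4,2)@ 2/7 unhappy · (4,3)@ 3/8 unhappy · (4,4)% 5/8 unhappy · (4,5)@ 2/8 unhappy · (4,6)% 3/5 unhappy
Row 5: (5,0)% 1/2 unhappy · (5,1)% 2/4 unhappy · (5,2)% 2/4 unhappy · (5,3)% 3/5 unhappy · (5,4)% 3/5 unhappy · (5,5)% 3/5 unhappy · (5,6)@ 1/3 unhappy
Unsatisfied: (0,0), (0,1), (0,2), (0,4), (0,5), (0,6), (1,0), (1,1), (1,3), (1,5), (1,6), (2,0), (2,1), (2,3), (2,5), (2,6), (3,0), (3,1), (3,2), (3,3), (3,4), (3,5), (3,6), (4,0), (4,2), (4,3), (4,4), (4,5), (4,6), (5,0), (5,1), (5,2), (5,3), (5,4), (5,5), (5,6) — 36 in total.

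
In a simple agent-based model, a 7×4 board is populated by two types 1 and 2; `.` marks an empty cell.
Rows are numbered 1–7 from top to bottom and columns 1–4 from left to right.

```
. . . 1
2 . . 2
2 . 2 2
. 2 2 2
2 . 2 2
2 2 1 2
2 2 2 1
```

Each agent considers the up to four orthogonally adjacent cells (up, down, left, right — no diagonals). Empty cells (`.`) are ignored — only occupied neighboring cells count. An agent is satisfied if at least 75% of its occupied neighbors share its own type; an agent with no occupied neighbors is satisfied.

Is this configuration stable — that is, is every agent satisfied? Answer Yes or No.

No

Row 1: (1,4)1 0/1 unhappy
Row 2: (2,1)2 1/1 ok · (2,4)2 1/2 unhappy
Row 3: (3,1)2 1/1 ok · (3,3)2 2/2 ok · (3,4)2 3/3 ok
Row 4: (4,2)2 1/1 ok · (4,3)2 4/4 ok · (4,4)2 3/3 ok
Row 5: (5,1)2 1/1 ok · (5,3)2 2/3 unhappy · (5,4)2 3/3 ok
Row 6: (6,1)2 3/3 ok · (6,2)2 2/3 unhappy · (6,3)1 0/4 unhappy · (6,4)2 1/3 unhappy
Row 7: (7,1)2 2/2 ok · (7,2)2 3/3 ok · (7,3)2 1/3 unhappy · (7,4)1 0/2 unhappy
For instance (1,4) has only 0/1 same-type neighbors, below 3/4.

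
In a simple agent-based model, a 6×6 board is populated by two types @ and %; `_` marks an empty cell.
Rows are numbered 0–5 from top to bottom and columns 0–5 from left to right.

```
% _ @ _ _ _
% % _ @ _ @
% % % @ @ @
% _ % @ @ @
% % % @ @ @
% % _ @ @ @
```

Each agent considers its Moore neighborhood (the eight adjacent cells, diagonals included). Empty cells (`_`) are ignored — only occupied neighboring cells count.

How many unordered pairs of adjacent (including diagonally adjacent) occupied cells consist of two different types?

Scan each occupied cell's neighbors to the right and below (and the two forward diagonals) so each pair is counted once.
From row 0: 1 unlike of 4 pairs (running 1/4).
From row 1: 1 unlike of 11 pairs (running 2/15).
From row 2: 3 unlike of 18 pairs (running 5/33).
From row 3: 3 unlike of 16 pairs (running 8/49).
From row 4: 2 unlike of 18 pairs (running 10/67).
From row 5: 0 unlike of 3 pairs (running 10/70).
Total adjacent occupied pairs: 70; unlike-type pairs: 10.

10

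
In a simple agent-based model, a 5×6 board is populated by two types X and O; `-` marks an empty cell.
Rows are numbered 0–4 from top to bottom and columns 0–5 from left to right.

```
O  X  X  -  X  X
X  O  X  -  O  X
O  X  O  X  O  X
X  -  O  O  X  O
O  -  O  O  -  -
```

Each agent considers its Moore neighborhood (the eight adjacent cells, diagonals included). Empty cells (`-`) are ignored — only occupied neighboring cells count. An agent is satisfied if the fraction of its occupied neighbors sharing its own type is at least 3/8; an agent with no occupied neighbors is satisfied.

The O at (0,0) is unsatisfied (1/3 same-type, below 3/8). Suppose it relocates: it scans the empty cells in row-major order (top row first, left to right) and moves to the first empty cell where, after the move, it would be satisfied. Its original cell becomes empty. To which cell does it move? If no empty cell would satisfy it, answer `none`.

(1,3)

Vacating (0,0). Empty cells in order:
  (0,3): 1/4 same-type → still unsatisfied.
  (1,3): 3/7 same-type → satisfied — stop here.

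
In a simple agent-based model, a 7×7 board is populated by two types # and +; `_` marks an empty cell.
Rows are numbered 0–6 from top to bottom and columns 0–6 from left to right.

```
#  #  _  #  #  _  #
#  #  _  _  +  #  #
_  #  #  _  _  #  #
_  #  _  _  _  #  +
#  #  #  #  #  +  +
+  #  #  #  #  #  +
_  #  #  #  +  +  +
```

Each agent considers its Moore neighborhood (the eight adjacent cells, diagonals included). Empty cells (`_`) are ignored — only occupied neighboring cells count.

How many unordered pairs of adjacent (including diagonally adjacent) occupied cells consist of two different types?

Scan each occupied cell's neighbors to the right and below (and the two forward diagonals) so each pair is counted once.
Row 0: #(0,0)–#(0,1)= #(0,0)–#(1,0)= #(0,0)–#(1,1)= #(0,1)–#(1,1)= #(0,1)–#(1,0)= #(0,3)–#(0,4)= #(0,3)–+(1,4)≠ #(0,4)–+(1,4)≠ #(0,4)–#(1,5)= #(0,6)–#(1,6)= #(0,6)–#(1,5)=  → 2/11 unlike.
Row 1: #(1,0)–#(1,1)= #(1,0)–#(2,1)= #(1,1)–#(2,1)= #(1,1)–#(2,2)= +(1,4)–#(1,5)≠ +(1,4)–#(2,5)≠ #(1,5)–#(1,6)= #(1,5)–#(2,5)= #(1,5)–#(2,6)= #(1,6)–#(2,6)= #(1,6)–#(2,5)=  → 2/11 unlike.
Row 2: #(2,1)–#(2,2)= #(2,1)–#(3,1)= #(2,2)–#(3,1)= #(2,5)–#(2,6)= #(2,5)–#(3,5)= #(2,5)–+(3,6)≠ #(2,6)–+(3,6)≠ #(2,6)–#(3,5)=  → 2/8 unlike.
Row 3: #(3,1)–#(4,1)= #(3,1)–#(4,2)= #(3,1)–#(4,0)= #(3,5)–+(3,6)≠ #(3,5)–+(4,5)≠ #(3,5)–+(4,6)≠ #(3,5)–#(4,4)= +(3,6)–+(4,6)= +(3,6)–+(4,5)=  → 3/9 unlike.
Row 4: #(4,0)–#(4,1)= #(4,0)–+(5,0)≠ #(4,0)–#(5,1)= #(4,1)–#(4,2)= #(4,1)–#(5,1)= #(4,1)–#(5,2)= #(4,1)–+(5,0)≠ #(4,2)–#(4,3)= #(4,2)–#(5,2)= #(4,2)–#(5,3)= #(4,2)–#(5,1)= #(4,3)–#(4,4)= #(4,3)–#(5,3)= #(4,3)–#(5,4)= #(4,3)–#(5,2)= #(4,4)–+(4,5)≠ #(4,4)–#(5,4)= #(4,4)–#(5,5)= #(4,4)–#(5,3)= +(4,5)–+(4,6)= +(4,5)–#(5,5)≠ +(4,5)–+(5,6)= +(4,5)–#(5,4)≠ +(4,6)–+(5,6)= +(4,6)–#(5,5)≠  → 6/25 unlike.
Row 5: +(5,0)–#(5,1)≠ +(5,0)–#(6,1)≠ #(5,1)–#(5,2)= #(5,1)–#(6,1)= #(5,1)–#(6,2)= #(5,2)–#(5,3)= #(5,2)–#(6,2)= #(5,2)–#(6,3)= #(5,2)–#(6,1)= #(5,3)–#(5,4)= #(5,3)–#(6,3)= #(5,3)–+(6,4)≠ #(5,3)–#(6,2)= #(5,4)–#(5,5)= #(5,4)–+(6,4)≠ #(5,4)–+(6,5)≠ #(5,4)–#(6,3)= #(5,5)–+(5,6)≠ #(5,5)–+(6,5)≠ #(5,5)–+(6,6)≠ #(5,5)–+(6,4)≠ +(5,6)–+(6,6)= +(5,6)–+(6,5)=  → 9/23 unlike.
Row 6: #(6,1)–#(6,2)= #(6,2)–#(6,3)= #(6,3)–+(6,4)≠ +(6,4)–+(6,5)= +(6,5)–+(6,6)=  → 1/5 unlike.
Total adjacent occupied pairs: 92; unlike-type pairs: 25.

25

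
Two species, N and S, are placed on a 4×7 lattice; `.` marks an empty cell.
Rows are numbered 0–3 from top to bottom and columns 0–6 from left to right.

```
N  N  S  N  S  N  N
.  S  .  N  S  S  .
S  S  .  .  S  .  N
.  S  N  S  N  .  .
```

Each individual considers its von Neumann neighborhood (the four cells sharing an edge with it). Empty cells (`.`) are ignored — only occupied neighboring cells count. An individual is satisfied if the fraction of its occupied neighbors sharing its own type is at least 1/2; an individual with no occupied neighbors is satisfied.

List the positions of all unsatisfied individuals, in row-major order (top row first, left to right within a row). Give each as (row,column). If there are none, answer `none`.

Row 0: (0,0)N 1/1 ✓ · (0,1)N 1/3 ✗ · (0,2)S 0/2 ✗ · (0,3)N 1/3 ✗ · (0,4)S 1/3 ✗ · (0,5)N 1/3 ✗ · (0,6)N 1/1 ✓
Row 1: (1,1)S 1/2 ✓ · (1,3)N 1/2 ✓ · (1,4)S 3/4 ✓ · (1,5)S 1/2 ✓
Row 2: (2,0)S 1/1 ✓ · (2,1)S 3/3 ✓ · (2,4)S 1/2 ✓ · (2,6)N 0/0 ✓
Row 3: (3,1)S 1/2 ✓ · (3,2)N 0/2 ✗ · (3,3)S 0/2 ✗ · (3,4)N 0/2 ✗

(0,1), (0,2), (0,3), (0,4), (0,5), (3,2), (3,3), (3,4)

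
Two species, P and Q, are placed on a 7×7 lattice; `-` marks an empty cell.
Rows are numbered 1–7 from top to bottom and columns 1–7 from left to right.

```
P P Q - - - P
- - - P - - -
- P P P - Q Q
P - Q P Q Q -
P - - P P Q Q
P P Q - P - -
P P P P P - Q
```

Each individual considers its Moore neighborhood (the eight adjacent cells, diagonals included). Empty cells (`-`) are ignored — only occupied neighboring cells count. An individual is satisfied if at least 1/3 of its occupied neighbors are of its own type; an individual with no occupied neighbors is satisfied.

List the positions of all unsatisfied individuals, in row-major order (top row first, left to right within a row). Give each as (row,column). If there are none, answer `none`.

(1,1)P 1/1 ok
(1,2)P 1/2 ok
(1,3)Q 0/2 unhappy
(1,7)P 0/0 ok
(2,4)P 2/3 ok
(3,2)P 2/3 ok
(3,3)P 4/5 ok
(3,4)P 3/5 ok
(3,6)Q 3/3 ok
(3,7)Q 2/2 ok
(4,1)P 2/2 ok
(4,3)Q 0/5 unhappy
(4,4)P 4/6 ok
(4,5)Q 3/7 ok
(4,6)Q 5/6 ok
(5,1)P 3/3 ok
(5,4)P 3/6 ok
(5,5)P 3/6 ok
(5,6)Q 3/5 ok
(5,7)Q 2/2 ok
(6,1)P 4/4 ok
(6,2)P 5/6 ok
(6,3)Q 0/5 unhappy
(6,5)P 4/5 ok
(7,1)P 3/3 ok
(7,2)P 4/5 ok
(7,3)P 3/4 ok
(7,4)P 3/4 ok
(7,5)P 2/2 ok
(7,7)Q 0/0 ok

(1,3), (4,3), (6,3)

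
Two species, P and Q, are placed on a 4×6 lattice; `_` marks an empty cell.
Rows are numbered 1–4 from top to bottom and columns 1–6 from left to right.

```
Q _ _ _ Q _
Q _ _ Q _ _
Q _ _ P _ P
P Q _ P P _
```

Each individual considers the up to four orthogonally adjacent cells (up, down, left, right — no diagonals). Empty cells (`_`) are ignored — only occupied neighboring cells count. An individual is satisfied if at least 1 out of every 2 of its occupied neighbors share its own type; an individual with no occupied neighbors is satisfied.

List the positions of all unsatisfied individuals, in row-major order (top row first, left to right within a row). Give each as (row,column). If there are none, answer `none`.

(1,1)Q 1/1 satisfied
(1,5)Q 0/0 satisfied
(2,1)Q 2/2 satisfied
(2,4)Q 0/1 not
(3,1)Q 1/2 satisfied
(3,4)P 1/2 satisfied
(3,6)P 0/0 satisfied
(4,1)P 0/2 not
(4,2)Q 0/1 not
(4,4)P 2/2 satisfied
(4,5)P 1/1 satisfied

(2,4), (4,1), (4,2)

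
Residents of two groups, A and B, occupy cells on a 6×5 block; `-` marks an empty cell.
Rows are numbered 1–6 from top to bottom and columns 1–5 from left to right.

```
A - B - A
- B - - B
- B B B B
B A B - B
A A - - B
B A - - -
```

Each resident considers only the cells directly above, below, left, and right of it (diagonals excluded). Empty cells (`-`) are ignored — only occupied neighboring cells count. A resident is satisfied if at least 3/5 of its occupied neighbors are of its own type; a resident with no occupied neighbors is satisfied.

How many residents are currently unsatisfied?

(1,1)A 0/0 satisfied
(1,3)B 0/0 satisfied
(1,5)A 0/1 not
(2,2)B 1/1 satisfied
(2,5)B 1/2 not
(3,2)B 2/3 satisfied
(3,3)B 3/3 satisfied
(3,4)B 2/2 satisfied
(3,5)B 3/3 satisfied
(4,1)B 0/2 not
(4,2)A 1/4 not
(4,3)B 1/2 not
(4,5)B 2/2 satisfied
(5,1)A 1/3 not
(5,2)A 3/3 satisfied
(5,5)B 1/1 satisfied
(6,1)B 0/2 not
(6,2)A 1/2 not
Unsatisfied: (1,5), (2,5), (4,1), (4,2), (4,3), (5,1), (6,1), (6,2) — 8 in total.

8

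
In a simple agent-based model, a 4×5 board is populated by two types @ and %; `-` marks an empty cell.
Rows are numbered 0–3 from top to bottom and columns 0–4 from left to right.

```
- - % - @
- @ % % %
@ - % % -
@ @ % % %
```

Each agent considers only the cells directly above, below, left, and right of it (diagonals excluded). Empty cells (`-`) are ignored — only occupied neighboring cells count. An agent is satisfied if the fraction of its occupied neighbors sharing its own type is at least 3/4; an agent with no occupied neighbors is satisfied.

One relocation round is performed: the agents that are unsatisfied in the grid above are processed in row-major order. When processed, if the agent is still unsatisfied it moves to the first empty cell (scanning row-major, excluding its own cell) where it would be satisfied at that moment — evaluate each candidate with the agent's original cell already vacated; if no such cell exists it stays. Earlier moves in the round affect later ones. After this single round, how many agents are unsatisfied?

Initially unsatisfied (in order): (0,4), (1,1), (1,4), (3,1), (3,2).
  (0,4) → (0,0).
  (1,1) → (1,0).
  (1,4): now satisfied by earlier moves; stays.
  (3,1): no empty cell satisfies it; stays.
  (3,2) → (0,3).
Resulting grid:
@ - % % -
@ - % % %
@ - % % -
@ @ - % %
All satisfied now.

0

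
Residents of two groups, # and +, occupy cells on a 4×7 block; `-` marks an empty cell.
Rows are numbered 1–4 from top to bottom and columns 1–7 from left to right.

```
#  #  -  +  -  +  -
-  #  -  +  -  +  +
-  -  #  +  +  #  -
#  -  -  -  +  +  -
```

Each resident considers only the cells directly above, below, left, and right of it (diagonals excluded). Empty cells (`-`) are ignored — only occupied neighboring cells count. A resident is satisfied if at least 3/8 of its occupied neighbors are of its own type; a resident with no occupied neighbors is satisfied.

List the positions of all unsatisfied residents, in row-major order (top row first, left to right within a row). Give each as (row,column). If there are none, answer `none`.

(1,1)# 1/1 ✓
(1,2)# 2/2 ✓
(1,4)+ 1/1 ✓
(1,6)+ 1/1 ✓
(2,2)# 1/1 ✓
(2,4)+ 2/2 ✓
(2,6)+ 2/3 ✓
(2,7)+ 1/1 ✓
(3,3)# 0/1 ✗
(3,4)+ 2/3 ✓
(3,5)+ 2/3 ✓
(3,6)# 0/3 ✗
(4,1)# 0/0 ✓
(4,5)+ 2/2 ✓
(4,6)+ 1/2 ✓

(3,3), (3,6)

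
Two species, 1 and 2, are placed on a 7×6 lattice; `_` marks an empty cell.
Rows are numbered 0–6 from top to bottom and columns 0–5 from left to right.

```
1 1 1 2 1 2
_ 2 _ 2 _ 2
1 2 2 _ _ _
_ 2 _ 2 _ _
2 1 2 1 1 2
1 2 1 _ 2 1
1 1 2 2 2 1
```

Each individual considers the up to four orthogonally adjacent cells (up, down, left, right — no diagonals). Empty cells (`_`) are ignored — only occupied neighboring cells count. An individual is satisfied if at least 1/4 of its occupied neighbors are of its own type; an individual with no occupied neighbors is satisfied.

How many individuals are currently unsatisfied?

9

Row 0: (0,0)1 1/1 satisfied · (0,1)1 2/3 satisfied · (0,2)1 1/2 satisfied · (0,3)2 1/3 satisfied · (0,4)1 0/2 not · (0,5)2 1/2 satisfied
Row 1: (1,1)2 1/2 satisfied · (1,3)2 1/1 satisfied · (1,5)2 1/1 satisfied
Row 2: (2,0)1 0/1 not · (2,1)2 3/4 satisfied · (2,2)2 1/1 satisfied
Row 3: (3,1)2 1/2 satisfied · (3,3)2 0/1 not
Row 4: (4,0)2 0/2 not · (4,1)1 0/4 not · (4,2)2 0/3 not · (4,3)1 1/3 satisfied · (4,4)1 1/3 satisfied · (4,5)2 0/2 not
Row 5: (5,0)1 1/3 satisfied · (5,1)2 0/4 not · (5,2)1 0/3 not · (5,4)2 1/3 satisfied · (5,5)1 1/3 satisfied
Row 6: (6,0)1 2/2 satisfied · (6,1)1 1/3 satisfied · (6,2)2 1/3 satisfied · (6,3)2 2/2 satisfied · (6,4)2 2/3 satisfied · (6,5)1 1/2 satisfied
Unsatisfied: (0,4), (2,0), (3,3), (4,0), (4,1), (4,2), (4,5), (5,1), (5,2) — 9 in total.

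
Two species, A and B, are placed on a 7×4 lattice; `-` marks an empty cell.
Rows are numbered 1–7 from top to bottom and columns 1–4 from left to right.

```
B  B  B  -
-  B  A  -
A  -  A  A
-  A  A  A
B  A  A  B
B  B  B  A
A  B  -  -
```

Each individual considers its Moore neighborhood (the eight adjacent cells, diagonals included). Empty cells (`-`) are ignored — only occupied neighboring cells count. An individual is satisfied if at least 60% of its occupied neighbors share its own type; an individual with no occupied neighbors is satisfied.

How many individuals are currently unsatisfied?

10

Row 1: (1,1)B 2/2 ✓ · (1,2)B 3/4 ✓ · (1,3)B 2/3 ✓
Row 2: (2,2)B 3/6 ✗ · (2,3)A 2/5 ✗
Row 3: (3,1)A 1/2 ✗ · (3,3)A 5/6 ✓ · (3,4)A 4/4 ✓
Row 4: (4,2)A 5/6 ✓ · (4,3)A 6/7 ✓ · (4,4)A 4/5 ✓
Row 5: (5,1)B 2/4 ✗ · (5,2)A 3/7 ✗ · (5,3)A 5/8 ✓ · (5,4)B 1/5 ✗
Row 6: (6,1)B 3/5 ✓ · (6,2)B 4/7 ✗ · (6,3)B 3/6 ✗ · (6,4)A 1/3 ✗
Row 7: (7,1)A 0/3 ✗ · (7,2)B 3/4 ✓
Unsatisfied: (2,2), (2,3), (3,1), (5,1), (5,2), (5,4), (6,2), (6,3), (6,4), (7,1) — 10 in total.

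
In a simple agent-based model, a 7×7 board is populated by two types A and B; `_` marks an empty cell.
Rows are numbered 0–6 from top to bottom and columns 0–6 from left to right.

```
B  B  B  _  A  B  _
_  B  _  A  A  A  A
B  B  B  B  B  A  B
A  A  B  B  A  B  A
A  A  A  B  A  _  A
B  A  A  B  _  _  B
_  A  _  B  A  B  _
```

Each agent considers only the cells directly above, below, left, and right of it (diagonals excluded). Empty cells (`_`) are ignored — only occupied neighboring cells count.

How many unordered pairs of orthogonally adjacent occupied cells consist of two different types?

25

Scan each occupied cell's neighbors to the right and below so each pair is counted once.
Row 0: B(0,0)–B(0,1)= B(0,1)–B(0,2)= B(0,1)–B(1,1)= A(0,4)–B(0,5)≠ A(0,4)–A(1,4)= B(0,5)–A(1,5)≠  → 2/6 unlike.
Row 1: B(1,1)–B(2,1)= A(1,3)–A(1,4)= A(1,3)–B(2,3)≠ A(1,4)–A(1,5)= A(1,4)–B(2,4)≠ A(1,5)–A(1,6)= A(1,5)–A(2,5)= A(1,6)–B(2,6)≠  → 3/8 unlike.
Row 2: B(2,0)–B(2,1)= B(2,0)–A(3,0)≠ B(2,1)–B(2,2)= B(2,1)–A(3,1)≠ B(2,2)–B(2,3)= B(2,2)–B(3,2)= B(2,3)–B(2,4)= B(2,3)–B(3,3)= B(2,4)–A(2,5)≠ B(2,4)–A(3,4)≠ A(2,5)–B(2,6)≠ A(2,5)–B(3,5)≠ B(2,6)–A(3,6)≠  → 7/13 unlike.
Row 3: A(3,0)–A(3,1)= A(3,0)–A(4,0)= A(3,1)–B(3,2)≠ A(3,1)–A(4,1)= B(3,2)–B(3,3)= B(3,2)–A(4,2)≠ B(3,3)–A(3,4)≠ B(3,3)–B(4,3)= A(3,4)–B(3,5)≠ A(3,4)–A(4,4)= B(3,5)–A(3,6)≠ A(3,6)–A(4,6)=  → 5/12 unlike.
Row 4: A(4,0)–A(4,1)= A(4,0)–B(5,0)≠ A(4,1)–A(4,2)= A(4,1)–A(5,1)= A(4,2)–B(4,3)≠ A(4,2)–A(5,2)= B(4,3)–A(4,4)≠ B(4,3)–B(5,3)= A(4,6)–B(5,6)≠  → 4/9 unlike.
Row 5: B(5,0)–A(5,1)≠ A(5,1)–A(5,2)= A(5,1)–A(6,1)= A(5,2)–B(5,3)≠ B(5,3)–B(6,3)=  → 2/5 unlike.
Row 6: B(6,3)–A(6,4)≠ A(6,4)–B(6,5)≠  → 2/2 unlike.
Total adjacent occupied pairs: 55; unlike-type pairs: 25.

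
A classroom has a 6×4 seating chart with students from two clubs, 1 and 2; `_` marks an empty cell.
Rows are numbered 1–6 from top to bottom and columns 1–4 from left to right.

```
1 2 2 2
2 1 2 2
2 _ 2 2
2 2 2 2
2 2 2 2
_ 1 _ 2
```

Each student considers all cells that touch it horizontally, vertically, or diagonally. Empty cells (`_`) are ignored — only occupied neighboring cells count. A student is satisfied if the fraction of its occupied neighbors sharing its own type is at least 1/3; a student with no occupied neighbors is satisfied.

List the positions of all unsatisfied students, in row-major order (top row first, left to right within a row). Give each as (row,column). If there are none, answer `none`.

(1,1)1 1/3 ✓
(1,2)2 3/5 ✓
(1,3)2 4/5 ✓
(1,4)2 3/3 ✓
(2,1)2 2/4 ✓
(2,2)1 1/7 ✗
(2,3)2 6/7 ✓
(2,4)2 5/5 ✓
(3,1)2 3/4 ✓
(3,3)2 6/7 ✓
(3,4)2 5/5 ✓
(4,1)2 4/4 ✓
(4,2)2 7/7 ✓
(4,3)2 7/7 ✓
(4,4)2 5/5 ✓
(5,1)2 3/4 ✓
(5,2)2 5/6 ✓
(5,3)2 6/7 ✓
(5,4)2 4/4 ✓
(6,2)1 0/3 ✗
(6,4)2 2/2 ✓

(2,2), (6,2)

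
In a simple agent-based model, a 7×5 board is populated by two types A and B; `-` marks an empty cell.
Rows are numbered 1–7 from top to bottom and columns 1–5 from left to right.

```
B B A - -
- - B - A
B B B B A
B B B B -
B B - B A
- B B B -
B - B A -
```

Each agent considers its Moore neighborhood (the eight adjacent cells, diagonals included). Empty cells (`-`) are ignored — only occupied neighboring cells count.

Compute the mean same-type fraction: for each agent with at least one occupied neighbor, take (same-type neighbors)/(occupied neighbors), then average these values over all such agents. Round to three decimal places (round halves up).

(1,1)B 1/1
(1,2)B 2/3
(1,3)A 0/2
(2,3)B 4/5
(2,5)A 1/2
(3,1)B 3/3
(3,2)B 6/6
(3,3)B 6/6
(3,4)B 4/6
(3,5)A 1/3
(4,1)B 5/5
(4,2)B 7/7
(4,3)B 7/7
(4,4)B 4/6
(5,1)B 4/4
(5,2)B 6/6
(5,4)B 4/5
(5,5)A 0/3
(6,2)B 5/5
(6,3)B 5/6
(6,4)B 3/5
(7,1)B 1/1
(7,3)B 3/4
(7,4)A 0/3
Sum over 24 agents: 1/1 + 2/3 + 0/2 + 4/5 + 1/2 + 3/3 + 6/6 + 6/6 + 4/6 + 1/3 + 5/5 + 7/7 + 7/7 + 4/6 + 4/4 + 6/6 + 4/5 + 0/3 + 5/5 + 5/6 + 3/5 + 1/1 + 3/4 + 0/3 = 1057/60; mean = 1057/60 ÷ 24 = 1057/1440 = 0.734027… → 0.734.

0.734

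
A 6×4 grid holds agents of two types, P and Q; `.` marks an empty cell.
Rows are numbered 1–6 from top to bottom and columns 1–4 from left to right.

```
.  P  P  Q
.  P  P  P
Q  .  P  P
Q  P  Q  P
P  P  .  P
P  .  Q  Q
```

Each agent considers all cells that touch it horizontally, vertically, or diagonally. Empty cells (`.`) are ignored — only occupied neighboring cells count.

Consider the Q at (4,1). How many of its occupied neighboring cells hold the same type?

Occupied neighbors of (4,1): (3,1)=Q, (4,2)=P, (5,1)=P, (5,2)=P.
Same type (Q): 1 of 4.

1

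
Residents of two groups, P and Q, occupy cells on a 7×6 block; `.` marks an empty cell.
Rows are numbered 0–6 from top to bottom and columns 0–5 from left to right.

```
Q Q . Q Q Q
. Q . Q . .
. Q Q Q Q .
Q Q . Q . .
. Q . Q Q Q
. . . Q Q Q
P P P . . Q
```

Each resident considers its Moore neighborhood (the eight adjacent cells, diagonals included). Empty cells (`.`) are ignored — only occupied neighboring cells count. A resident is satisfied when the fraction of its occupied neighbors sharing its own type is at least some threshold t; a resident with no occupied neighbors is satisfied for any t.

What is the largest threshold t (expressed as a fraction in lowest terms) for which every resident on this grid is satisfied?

1/2

Row 0: (0,0)Q 2/2 · (0,1)Q 2/2 · (0,3)Q 2/2 · (0,4)Q 3/3 · (0,5)Q 1/1
Row 1: (1,1)Q 4/4 · (1,3)Q 5/5
Row 2: (2,1)Q 4/4 · (2,2)Q 6/6 · (2,3)Q 4/4 · (2,4)Q 3/3
Row 3: (3,0)Q 3/3 · (3,1)Q 4/4 · (3,3)Q 5/5
Row 4: (4,1)Q 2/2 · (4,3)Q 4/4 · (4,4)Q 6/6 · (4,5)Q 3/3
Row 5: (5,3)Q 3/4 · (5,4)Q 6/6 · (5,5)Q 4/4
Row 6: (6,0)P 1/1 · (6,1)P 2/2 · (6,2)P 1/2 · (6,5)Q 2/2
The smallest same-type fraction is 1/2 at (6,2), which reduces to 1/2. Any threshold above that leaves this resident unsatisfied.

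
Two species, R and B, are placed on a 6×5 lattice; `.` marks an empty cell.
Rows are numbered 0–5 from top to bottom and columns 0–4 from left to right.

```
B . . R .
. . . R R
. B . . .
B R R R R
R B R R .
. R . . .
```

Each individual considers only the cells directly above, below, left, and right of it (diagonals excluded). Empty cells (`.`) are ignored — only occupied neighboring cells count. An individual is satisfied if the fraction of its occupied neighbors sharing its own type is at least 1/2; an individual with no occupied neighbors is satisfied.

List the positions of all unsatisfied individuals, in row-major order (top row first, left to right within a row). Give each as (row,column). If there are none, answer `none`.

(0,0)B 0/0 ✓
(0,3)R 1/1 ✓
(1,3)R 2/2 ✓
(1,4)R 1/1 ✓
(2,1)B 0/1 ✗
(3,0)B 0/2 ✗
(3,1)R 1/4 ✗
(3,2)R 3/3 ✓
(3,3)R 3/3 ✓
(3,4)R 1/1 ✓
(4,0)R 0/2 ✗
(4,1)B 0/4 ✗
(4,2)R 2/3 ✓
(4,3)R 2/2 ✓
(5,1)R 0/1 ✗

(2,1), (3,0), (3,1), (4,0), (4,1), (5,1)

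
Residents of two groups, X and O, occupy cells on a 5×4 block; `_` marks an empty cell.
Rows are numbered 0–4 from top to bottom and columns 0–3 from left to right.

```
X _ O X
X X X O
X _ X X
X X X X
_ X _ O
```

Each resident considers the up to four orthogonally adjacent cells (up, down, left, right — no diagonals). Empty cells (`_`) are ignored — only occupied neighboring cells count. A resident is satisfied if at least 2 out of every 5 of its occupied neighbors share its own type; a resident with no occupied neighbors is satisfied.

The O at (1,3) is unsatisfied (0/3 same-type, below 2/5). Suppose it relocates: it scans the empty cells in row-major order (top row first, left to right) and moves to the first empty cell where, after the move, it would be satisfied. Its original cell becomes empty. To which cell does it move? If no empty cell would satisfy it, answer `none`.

none

Vacating (1,3). Empty cells in order:
  (0,1): 1/3 same-type → still unsatisfied.
  (2,1): 0/4 same-type → still unsatisfied.
  (4,0): 0/2 same-type → still unsatisfied.
  (4,2): 1/3 same-type → still unsatisfied.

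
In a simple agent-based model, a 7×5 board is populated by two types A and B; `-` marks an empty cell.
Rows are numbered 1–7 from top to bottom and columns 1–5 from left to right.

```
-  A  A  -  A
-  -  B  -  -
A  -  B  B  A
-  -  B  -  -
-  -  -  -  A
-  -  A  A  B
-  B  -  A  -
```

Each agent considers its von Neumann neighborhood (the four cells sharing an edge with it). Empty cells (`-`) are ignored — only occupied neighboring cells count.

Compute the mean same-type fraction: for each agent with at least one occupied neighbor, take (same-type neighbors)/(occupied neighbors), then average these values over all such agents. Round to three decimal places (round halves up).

Row 1: (1,2)A 1/1 · (1,3)A 1/2 · (1,5)A — no occupied neighbors
Row 2: (2,3)B 1/2
Row 3: (3,1)A — no occupied neighbors · (3,3)B 3/3 · (3,4)B 1/2 · (3,5)A 0/1
Row 4: (4,3)B 1/1
Row 5: (5,5)A 0/1
Row 6: (6,3)A 1/1 · (6,4)A 2/3 · (6,5)B 0/2
Row 7: (7,2)B — no occupied neighbors · (7,4)A 1/1
Sum over 12 agents: 1/1 + 1/2 + 1/2 + 3/3 + 1/2 + 0/1 + 1/1 + 0/1 + 1/1 + 2/3 + 0/2 + 1/1 = 43/6; mean = 43/6 ÷ 12 = 43/72 = 0.597222… → 0.597.

0.597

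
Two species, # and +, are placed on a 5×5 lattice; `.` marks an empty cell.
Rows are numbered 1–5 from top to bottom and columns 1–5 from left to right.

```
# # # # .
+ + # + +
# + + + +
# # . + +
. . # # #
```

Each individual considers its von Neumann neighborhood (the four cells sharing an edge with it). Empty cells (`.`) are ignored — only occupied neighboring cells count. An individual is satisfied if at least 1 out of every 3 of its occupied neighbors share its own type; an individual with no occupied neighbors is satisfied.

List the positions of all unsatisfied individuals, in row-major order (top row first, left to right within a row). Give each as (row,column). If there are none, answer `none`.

(2,3)

Row 1: (1,1)# 1/2 satisfied · (1,2)# 2/3 satisfied · (1,3)# 3/3 satisfied · (1,4)# 1/2 satisfied
Row 2: (2,1)+ 1/3 satisfied · (2,2)+ 2/4 satisfied · (2,3)# 1/4 not · (2,4)+ 2/4 satisfied · (2,5)+ 2/2 satisfied
Row 3: (3,1)# 1/3 satisfied · (3,2)+ 2/4 satisfied · (3,3)+ 2/3 satisfied · (3,4)+ 4/4 satisfied · (3,5)+ 3/3 satisfied
Row 4: (4,1)# 2/2 satisfied · (4,2)# 1/2 satisfied · (4,4)+ 2/3 satisfied · (4,5)+ 2/3 satisfied
Row 5: (5,3)# 1/1 satisfied · (5,4)# 2/3 satisfied · (5,5)# 1/2 satisfied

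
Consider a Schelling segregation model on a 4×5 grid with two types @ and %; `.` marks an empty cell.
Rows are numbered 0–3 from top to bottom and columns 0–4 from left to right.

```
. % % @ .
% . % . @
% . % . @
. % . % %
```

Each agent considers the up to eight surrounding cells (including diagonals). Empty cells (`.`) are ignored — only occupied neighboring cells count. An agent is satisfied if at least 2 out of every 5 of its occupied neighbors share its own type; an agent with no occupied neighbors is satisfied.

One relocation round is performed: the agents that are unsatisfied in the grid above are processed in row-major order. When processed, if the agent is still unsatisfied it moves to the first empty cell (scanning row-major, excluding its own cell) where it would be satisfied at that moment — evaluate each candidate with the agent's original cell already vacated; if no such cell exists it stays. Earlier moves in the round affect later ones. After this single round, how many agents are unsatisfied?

Initially unsatisfied (in order): (0,3), (2,4).
  (0,3) → (0,4).
  (2,4) → (0,3).
Resulting grid:
. % % @ @
% . % . @
% . % . .
. % . % %
All satisfied now.

0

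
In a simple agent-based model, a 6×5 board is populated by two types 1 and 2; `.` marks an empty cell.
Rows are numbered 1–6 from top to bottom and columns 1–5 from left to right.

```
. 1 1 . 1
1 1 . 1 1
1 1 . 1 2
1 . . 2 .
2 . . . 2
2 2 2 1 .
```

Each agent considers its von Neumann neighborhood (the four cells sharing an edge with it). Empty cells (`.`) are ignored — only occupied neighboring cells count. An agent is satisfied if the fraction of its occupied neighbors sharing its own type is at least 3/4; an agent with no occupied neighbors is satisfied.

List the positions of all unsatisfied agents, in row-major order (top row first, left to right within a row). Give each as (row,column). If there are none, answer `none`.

(2,5), (3,4), (3,5), (4,1), (4,4), (5,1), (6,3), (6,4)

Row 1: (1,2)1 2/2 ✓ · (1,3)1 1/1 ✓ · (1,5)1 1/1 ✓
Row 2: (2,1)1 2/2 ✓ · (2,2)1 3/3 ✓ · (2,4)1 2/2 ✓ · (2,5)1 2/3 ✗
Row 3: (3,1)1 3/3 ✓ · (3,2)1 2/2 ✓ · (3,4)1 1/3 ✗ · (3,5)2 0/2 ✗
Row 4: (4,1)1 1/2 ✗ · (4,4)2 0/1 ✗
Row 5: (5,1)2 1/2 ✗ · (5,5)2 0/0 ✓
Row 6: (6,1)2 2/2 ✓ · (6,2)2 2/2 ✓ · (6,3)2 1/2 ✗ · (6,4)1 0/1 ✗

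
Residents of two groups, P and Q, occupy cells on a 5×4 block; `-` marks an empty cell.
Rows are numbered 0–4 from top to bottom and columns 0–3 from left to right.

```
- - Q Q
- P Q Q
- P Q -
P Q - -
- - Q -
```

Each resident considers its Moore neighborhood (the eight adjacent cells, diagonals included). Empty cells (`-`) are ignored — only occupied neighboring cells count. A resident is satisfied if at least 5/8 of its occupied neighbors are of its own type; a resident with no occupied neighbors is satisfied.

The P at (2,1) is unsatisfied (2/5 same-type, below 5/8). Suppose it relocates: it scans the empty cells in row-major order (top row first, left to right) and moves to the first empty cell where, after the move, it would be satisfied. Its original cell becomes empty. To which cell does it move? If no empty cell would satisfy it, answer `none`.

(0,0)

Vacating (2,1). Empty cells in order:
  (0,0): 1/1 same-type → satisfied — stop here.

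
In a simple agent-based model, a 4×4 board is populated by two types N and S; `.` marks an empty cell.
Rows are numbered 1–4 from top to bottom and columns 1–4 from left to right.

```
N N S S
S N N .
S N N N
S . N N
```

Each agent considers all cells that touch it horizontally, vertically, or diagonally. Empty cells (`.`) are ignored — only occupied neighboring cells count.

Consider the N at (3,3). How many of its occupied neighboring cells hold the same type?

Occupied neighbors of (3,3): (2,2)=N, (2,3)=N, (3,2)=N, (3,4)=N, (4,3)=N, (4,4)=N.
Same type (N): 6 of 6.

6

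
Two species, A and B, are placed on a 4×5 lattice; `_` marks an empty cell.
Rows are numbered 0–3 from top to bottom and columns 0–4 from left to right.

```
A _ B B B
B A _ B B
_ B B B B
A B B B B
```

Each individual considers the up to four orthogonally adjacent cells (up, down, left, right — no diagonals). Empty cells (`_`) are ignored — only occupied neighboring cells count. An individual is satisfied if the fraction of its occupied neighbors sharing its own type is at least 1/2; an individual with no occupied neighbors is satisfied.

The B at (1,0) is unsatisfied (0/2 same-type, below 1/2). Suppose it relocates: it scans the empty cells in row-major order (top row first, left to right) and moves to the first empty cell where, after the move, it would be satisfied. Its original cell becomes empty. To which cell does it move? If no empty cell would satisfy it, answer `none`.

(1,2)

Vacating (1,0). Empty cells in order:
  (0,1): 1/3 same-type → still unsatisfied.
  (1,2): 3/4 same-type → satisfied — stop here.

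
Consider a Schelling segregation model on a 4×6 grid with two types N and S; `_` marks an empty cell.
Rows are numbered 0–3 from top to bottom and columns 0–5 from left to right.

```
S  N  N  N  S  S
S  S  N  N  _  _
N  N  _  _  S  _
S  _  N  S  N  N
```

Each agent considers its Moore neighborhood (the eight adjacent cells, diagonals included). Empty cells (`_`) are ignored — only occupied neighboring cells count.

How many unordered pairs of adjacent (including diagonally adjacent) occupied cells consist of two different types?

18

Scan each occupied cell's neighbors to the right and below (and the two forward diagonals) so each pair is counted once.
From row 0: 6 unlike of 16 pairs (running 6/16).
From row 1: 6 unlike of 9 pairs (running 12/25).
From row 2: 4 unlike of 7 pairs (running 16/32).
From row 3: 2 unlike of 3 pairs (running 18/35).
Total adjacent occupied pairs: 35; unlike-type pairs: 18.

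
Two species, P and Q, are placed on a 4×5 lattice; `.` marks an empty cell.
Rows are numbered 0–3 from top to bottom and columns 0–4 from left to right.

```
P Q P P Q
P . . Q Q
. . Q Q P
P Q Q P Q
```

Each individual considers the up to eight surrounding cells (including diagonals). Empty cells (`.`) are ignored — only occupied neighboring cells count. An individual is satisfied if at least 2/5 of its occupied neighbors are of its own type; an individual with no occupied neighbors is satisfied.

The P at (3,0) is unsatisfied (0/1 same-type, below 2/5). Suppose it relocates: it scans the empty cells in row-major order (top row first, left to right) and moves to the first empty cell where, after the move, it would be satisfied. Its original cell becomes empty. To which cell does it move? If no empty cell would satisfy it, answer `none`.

Vacating (3,0). Empty cells in order:
  (1,1): 3/5 same-type → satisfied — stop here.

(1,1)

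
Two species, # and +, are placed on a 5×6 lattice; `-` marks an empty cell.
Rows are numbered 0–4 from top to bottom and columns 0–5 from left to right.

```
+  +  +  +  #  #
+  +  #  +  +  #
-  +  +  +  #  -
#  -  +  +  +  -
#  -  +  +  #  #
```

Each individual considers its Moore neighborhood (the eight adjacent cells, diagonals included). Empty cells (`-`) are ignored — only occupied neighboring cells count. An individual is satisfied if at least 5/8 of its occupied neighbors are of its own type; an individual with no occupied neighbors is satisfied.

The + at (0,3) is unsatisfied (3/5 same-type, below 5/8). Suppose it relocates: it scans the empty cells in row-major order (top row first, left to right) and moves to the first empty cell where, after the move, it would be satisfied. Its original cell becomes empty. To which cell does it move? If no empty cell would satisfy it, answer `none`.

(2,0)

Vacating (0,3). Empty cells in order:
  (2,0): 3/4 same-type → satisfied — stop here.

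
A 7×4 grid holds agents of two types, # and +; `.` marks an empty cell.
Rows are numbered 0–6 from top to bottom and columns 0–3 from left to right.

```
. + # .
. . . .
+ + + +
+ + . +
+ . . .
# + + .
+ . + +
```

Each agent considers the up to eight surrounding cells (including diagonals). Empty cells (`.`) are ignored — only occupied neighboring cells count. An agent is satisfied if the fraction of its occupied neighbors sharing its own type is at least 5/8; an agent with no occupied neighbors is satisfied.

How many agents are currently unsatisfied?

Row 0: (0,1)+ 0/1 unhappy · (0,2)# 0/1 unhappy
Row 2: (2,0)+ 3/3 ok · (2,1)+ 4/4 ok · (2,2)+ 4/4 ok · (2,3)+ 2/2 ok
Row 3: (3,0)+ 4/4 ok · (3,1)+ 5/5 ok · (3,3)+ 2/2 ok
Row 4: (4,0)+ 3/4 ok
Row 5: (5,0)# 0/3 unhappy · (5,1)+ 4/5 ok · (5,2)+ 3/3 ok
Row 6: (6,0)+ 1/2 unhappy · (6,2)+ 3/3 ok · (6,3)+ 2/2 ok
Unsatisfied: (0,1), (0,2), (5,0), (6,0) — 4 in total.

4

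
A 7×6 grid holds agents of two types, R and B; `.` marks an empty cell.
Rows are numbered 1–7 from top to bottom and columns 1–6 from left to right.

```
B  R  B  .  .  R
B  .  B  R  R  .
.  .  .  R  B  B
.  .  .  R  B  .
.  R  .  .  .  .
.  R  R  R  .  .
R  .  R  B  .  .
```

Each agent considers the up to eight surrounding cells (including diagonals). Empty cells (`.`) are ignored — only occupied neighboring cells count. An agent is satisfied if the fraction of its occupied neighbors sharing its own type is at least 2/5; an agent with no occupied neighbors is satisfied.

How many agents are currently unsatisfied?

(1,1)B 1/2 ok
(1,2)R 0/4 unhappy
(1,3)B 1/3 unhappy
(1,6)R 1/1 ok
(2,1)B 1/2 ok
(2,3)B 1/4 unhappy
(2,4)R 2/5 ok
(2,5)R 3/5 ok
(3,4)R 3/6 ok
(3,5)B 2/6 unhappy
(3,6)B 2/3 ok
(4,4)R 1/3 unhappy
(4,5)B 2/4 ok
(5,2)R 2/2 ok
(6,2)R 4/4 ok
(6,3)R 4/5 ok
(6,4)R 2/3 ok
(7,1)R 1/1 ok
(7,3)R 3/4 ok
(7,4)B 0/3 unhappy
Unsatisfied: (1,2), (1,3), (2,3), (3,5), (4,4), (7,4) — 6 in total.

6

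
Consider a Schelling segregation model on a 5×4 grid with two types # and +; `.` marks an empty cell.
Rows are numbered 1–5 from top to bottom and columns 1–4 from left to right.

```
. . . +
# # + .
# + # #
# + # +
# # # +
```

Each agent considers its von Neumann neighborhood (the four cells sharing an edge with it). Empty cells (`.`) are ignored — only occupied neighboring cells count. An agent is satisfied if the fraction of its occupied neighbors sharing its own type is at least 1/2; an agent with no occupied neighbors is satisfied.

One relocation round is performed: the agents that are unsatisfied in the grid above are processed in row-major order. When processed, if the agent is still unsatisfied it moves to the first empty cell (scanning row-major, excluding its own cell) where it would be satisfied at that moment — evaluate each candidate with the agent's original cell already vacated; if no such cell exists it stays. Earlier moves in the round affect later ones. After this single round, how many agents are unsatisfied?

Initially unsatisfied (in order): (2,2), (2,3), (3,2), (4,2), (4,4).
  (2,2) → (1,1).
  (2,3) → (1,3).
  (3,2) → (1,2).
  (4,2) → (2,2).
  (4,4) → (2,3).
Resulting grid:
# + + +
# + + .
# . # #
# . # .
# # # +
Unsatisfied now: (5,4).

1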